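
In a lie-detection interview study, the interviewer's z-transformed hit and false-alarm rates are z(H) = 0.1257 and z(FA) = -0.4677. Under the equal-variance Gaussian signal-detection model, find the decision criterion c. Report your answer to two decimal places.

c = −½·[z(H) + z(FA)] = −½·(0.1257 + (-0.4677)) = 0.1710

c = 0.17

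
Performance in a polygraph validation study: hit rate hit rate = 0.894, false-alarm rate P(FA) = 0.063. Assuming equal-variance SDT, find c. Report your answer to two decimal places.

c = 0.14

z(0.894) = 1.248, z(0.063) = -1.530
c = −½·[z(H) + z(FA)] = −0.5 × (1.248 + (-1.530)) = 0.141
c > 0: the examiner has a conservative response bias.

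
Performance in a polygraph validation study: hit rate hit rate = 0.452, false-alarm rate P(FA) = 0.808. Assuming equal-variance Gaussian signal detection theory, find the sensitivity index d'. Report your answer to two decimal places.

z(H) = z(0.452) = -0.121
z(FA) = z(0.808) = 0.871
d' = z(H) − z(FA) = -0.121 − 0.871 = -0.992

d' = -0.99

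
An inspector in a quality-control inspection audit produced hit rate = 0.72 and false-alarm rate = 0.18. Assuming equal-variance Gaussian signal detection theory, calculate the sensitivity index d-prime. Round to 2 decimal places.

d-prime = 1.50

z(H) = 0.5828
z(FA) = -0.9154
d' = z(H) − z(FA) = 0.5828 − (-0.9154) = 1.4982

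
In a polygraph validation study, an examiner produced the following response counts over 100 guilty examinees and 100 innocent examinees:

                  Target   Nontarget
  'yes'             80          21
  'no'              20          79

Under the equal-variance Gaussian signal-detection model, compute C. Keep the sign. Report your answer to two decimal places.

H = 80/100 = 0.8000
FA = 21/100 = 0.2100
z(H) = z(0.8000) = 0.8416
z(FA) = z(0.2100) = -0.8064
c = −½·[z(H) + z(FA)] = −0.5 × (0.8416 + (-0.8064)) = -0.0176
c < 0: the examiner has a liberal response bias.

C = -0.02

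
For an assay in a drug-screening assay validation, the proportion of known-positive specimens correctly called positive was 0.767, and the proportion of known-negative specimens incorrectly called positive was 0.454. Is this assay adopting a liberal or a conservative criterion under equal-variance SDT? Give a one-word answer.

liberal

z(H) = 0.729, z(FA) = -0.116
c = −½·(z(H) + z(FA)) = -0.3065
c < 0 → liberal criterion (biased toward responding “yes”).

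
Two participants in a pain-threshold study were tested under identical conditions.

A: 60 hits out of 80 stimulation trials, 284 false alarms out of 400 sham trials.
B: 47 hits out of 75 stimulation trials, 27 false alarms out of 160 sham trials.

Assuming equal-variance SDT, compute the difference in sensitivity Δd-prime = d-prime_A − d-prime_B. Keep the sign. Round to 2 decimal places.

Δd-prime = -1.16

A: z(0.7500) = 0.674, z(0.7100) = 0.553, d' = 0.121
B: z(0.6267) = 0.323, z(0.1688) = -0.959, d' = 1.282
Δd' = d'_A − d'_B = 0.121 − 1.282 = -1.161
B has the higher sensitivity.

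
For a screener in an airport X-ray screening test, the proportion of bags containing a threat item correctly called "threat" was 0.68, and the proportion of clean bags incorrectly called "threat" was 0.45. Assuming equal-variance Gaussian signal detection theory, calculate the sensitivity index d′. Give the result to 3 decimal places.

d′ = 0.593

z(H) = 0.4677
z(FA) = -0.1257
d' = z(H) − z(FA) = 0.4677 − (-0.1257) = 0.5934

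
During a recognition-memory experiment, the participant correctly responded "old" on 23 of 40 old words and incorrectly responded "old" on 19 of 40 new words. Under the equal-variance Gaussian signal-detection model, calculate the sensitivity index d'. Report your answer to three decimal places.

d' = 0.252

H = 23/40 = 0.5750
FA = 19/40 = 0.4750
z(0.5750) = 0.1891, z(0.4750) = -0.0627
d' = z(H) − z(FA) = 0.1891 − (-0.0627) = 0.2518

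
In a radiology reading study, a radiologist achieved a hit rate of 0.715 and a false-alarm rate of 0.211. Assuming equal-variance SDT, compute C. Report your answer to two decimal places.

C = 0.12

z(H) = 0.568
z(FA) = -0.803
c = −½·[z(H) + z(FA)] = −0.5 × (0.568 + (-0.803)) = 0.1175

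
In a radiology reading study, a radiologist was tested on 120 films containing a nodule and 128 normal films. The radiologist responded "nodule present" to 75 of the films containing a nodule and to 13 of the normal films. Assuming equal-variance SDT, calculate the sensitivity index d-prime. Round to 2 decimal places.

H = 75/120 = 0.6250
FA = 13/128 = 0.1016
z(H) = 0.3186
z(FA) = -1.2725
d' = z(H) − z(FA) = 0.3186 − (-1.2725) = 1.5911

d-prime = 1.59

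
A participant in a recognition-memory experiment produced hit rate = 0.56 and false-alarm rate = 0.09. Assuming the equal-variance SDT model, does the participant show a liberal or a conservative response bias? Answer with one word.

z(H) = 0.151, z(FA) = -1.341
c = −½·(z(H) + z(FA)) = 0.595
c > 0 → conservative criterion (biased toward responding “no”).

conservative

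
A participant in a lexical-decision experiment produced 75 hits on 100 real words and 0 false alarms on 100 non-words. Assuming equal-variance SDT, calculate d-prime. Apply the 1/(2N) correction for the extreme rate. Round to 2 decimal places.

The false-alarm rate is 0/100 = 0, so apply the 1/(2N) correction: FA → 1/(2·100) = 0.00500.
z(H) = z(0.75000) = 0.674
z(FA) = z(0.00500) = -2.576
d' = 0.674 − (-2.576) = 3.250

d-prime = 3.25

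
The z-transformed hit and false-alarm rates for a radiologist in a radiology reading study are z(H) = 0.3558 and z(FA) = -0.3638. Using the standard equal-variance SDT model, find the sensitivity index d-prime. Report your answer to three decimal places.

d-prime = 0.720

d' = z(H) − z(FA) = 0.3558 − (-0.3638) = 0.7196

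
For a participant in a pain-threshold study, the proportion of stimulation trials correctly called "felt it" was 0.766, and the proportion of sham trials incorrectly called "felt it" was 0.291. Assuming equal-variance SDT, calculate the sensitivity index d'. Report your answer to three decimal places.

Φ⁻¹(H) = 0.7257
Φ⁻¹(FA) = -0.5505
d' = z(H) − z(FA) = 0.7257 − (-0.5505) = 1.2762

d' = 1.276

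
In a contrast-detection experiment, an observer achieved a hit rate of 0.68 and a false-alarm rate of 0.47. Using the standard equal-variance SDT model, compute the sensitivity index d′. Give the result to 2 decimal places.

d′ = 0.54

z(0.68) = 0.4677, z(0.47) = -0.0753
d' = z(H) − z(FA) = 0.4677 − (-0.0753) = 0.5430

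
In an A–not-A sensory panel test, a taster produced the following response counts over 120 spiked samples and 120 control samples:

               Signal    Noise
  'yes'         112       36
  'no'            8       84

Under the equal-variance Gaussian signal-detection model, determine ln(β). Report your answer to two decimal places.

ln β = -0.99

H = 112/120 = 0.9333
FA = 36/120 = 0.3000
z(H) = z(0.9333) = 1.501
z(FA) = z(0.3000) = -0.524
ln β = −½·[z(H)² − z(FA)²] = −0.5 × (2.253 − 0.275) = -0.989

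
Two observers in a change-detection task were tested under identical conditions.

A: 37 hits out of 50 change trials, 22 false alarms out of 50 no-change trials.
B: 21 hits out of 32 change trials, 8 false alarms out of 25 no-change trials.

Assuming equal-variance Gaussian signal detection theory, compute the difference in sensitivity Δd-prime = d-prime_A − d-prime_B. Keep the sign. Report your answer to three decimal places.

A: z(0.7400) = 0.6433, z(0.4400) = -0.1510, d' = 0.7943
B: z(0.6562) = 0.4021, z(0.3200) = -0.4677, d' = 0.8698
Δd' = d'_A − d'_B = 0.7943 − 0.8698 = -0.0755
B has the higher sensitivity.

Δd-prime = -0.076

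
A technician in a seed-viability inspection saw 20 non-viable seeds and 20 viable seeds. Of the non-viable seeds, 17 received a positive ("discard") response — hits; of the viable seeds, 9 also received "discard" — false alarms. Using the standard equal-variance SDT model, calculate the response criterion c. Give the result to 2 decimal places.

c = -0.46

H = 17/20 = 0.8500
FA = 9/20 = 0.4500
Φ⁻¹(H) = Φ⁻¹(0.8500) = 1.0364
Φ⁻¹(FA) = Φ⁻¹(0.4500) = -0.1257
c = −½·[z(H) + z(FA)] = −0.5 × (1.0364 + (-0.1257)) = -0.45535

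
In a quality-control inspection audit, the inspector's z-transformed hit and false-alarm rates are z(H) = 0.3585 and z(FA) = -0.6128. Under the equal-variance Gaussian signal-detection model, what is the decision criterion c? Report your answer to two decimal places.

c = 0.13

c = −½·[z(H) + z(FA)] = −½·(0.3585 + (-0.6128)) = 0.12715
c > 0: the inspector has a conservative response bias.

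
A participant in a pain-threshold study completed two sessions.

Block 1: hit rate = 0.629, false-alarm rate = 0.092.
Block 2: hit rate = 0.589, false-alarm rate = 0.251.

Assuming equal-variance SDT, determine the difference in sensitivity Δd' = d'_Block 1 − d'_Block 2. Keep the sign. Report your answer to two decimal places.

Block 1: z(0.629) = 0.329, z(0.092) = -1.329, d' = 1.658
Block 2: z(0.589) = 0.225, z(0.251) = -0.671, d' = 0.896
Δd' = d'_Block 1 − d'_Block 2 = 1.658 − 0.896 = 0.762
Block 1 has the higher sensitivity.

Δd' = 0.76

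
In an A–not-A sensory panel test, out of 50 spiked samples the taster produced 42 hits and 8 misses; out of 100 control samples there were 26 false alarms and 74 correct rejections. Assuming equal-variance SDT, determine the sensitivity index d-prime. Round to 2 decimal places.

d-prime = 1.64

H = 42/50 = 0.8400
FA = 26/100 = 0.2600
Φ⁻¹(H) = 0.9945
Φ⁻¹(FA) = -0.6433
d' = z(H) − z(FA) = 0.9945 − (-0.6433) = 1.6378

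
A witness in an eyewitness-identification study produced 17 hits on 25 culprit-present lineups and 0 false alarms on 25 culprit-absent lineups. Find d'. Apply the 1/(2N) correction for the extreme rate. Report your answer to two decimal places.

The false-alarm rate is 0/25 = 0, so apply the 1/(2N) correction: FA → 1/(2·25) = 0.02000.
z(H) = z(0.68000) = 0.468
z(FA) = z(0.02000) = -2.054
d' = 0.468 − (-2.054) = 2.522

d' = 2.52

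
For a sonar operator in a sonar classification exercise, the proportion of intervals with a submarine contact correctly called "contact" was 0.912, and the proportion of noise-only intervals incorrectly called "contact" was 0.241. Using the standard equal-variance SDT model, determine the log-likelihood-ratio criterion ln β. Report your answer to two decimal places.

z(H) = 1.353
z(FA) = -0.703
ln β = −½·[z(H)² − z(FA)²] = −0.5 × (1.831 − 0.494) = -0.6685

ln β = -0.67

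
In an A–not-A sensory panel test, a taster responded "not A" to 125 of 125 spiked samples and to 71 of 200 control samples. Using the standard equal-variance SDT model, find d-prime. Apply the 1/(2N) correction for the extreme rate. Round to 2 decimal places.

d-prime = 3.02

The hit rate is 125/125 = 1, so apply the 1/(2N) correction: H → 1 − 1/(2·125) = 0.99600.
z(H) = z(0.99600) = 2.652
z(FA) = z(0.35500) = -0.372
d' = 2.652 − (-0.372) = 3.024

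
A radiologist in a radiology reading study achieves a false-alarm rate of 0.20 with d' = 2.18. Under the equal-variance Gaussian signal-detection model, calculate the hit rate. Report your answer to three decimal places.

hit rate = 0.910

z(false-alarm rate) = z(0.20) = -0.8416
z(H) = z(FA) + d' = -0.8416 + 2.18 = 1.3384
hit rate = Φ(1.3384) = 0.9096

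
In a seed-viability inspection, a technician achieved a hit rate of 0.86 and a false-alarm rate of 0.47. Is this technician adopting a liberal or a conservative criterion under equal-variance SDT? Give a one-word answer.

liberal

z(H) = 1.080, z(FA) = -0.075
c = −½·(z(H) + z(FA)) = -0.5025
c < 0 → liberal criterion (biased toward responding “yes”).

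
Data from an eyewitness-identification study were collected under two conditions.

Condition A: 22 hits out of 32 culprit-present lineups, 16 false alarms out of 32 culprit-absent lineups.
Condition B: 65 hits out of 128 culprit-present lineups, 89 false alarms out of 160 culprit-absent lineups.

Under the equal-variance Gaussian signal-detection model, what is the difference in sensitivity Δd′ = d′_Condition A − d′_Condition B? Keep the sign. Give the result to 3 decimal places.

Condition A: z(0.6875) = 0.4888, z(0.5000) = 0.0000, d' = 0.4888
Condition B: z(0.5078) = 0.0196, z(0.5563) = 0.1416, d' = -0.1220
Δd' = d'_Condition A − d'_Condition B = 0.4888 − (-0.1220) = 0.6108
Condition A has the higher sensitivity.

Δd′ = 0.611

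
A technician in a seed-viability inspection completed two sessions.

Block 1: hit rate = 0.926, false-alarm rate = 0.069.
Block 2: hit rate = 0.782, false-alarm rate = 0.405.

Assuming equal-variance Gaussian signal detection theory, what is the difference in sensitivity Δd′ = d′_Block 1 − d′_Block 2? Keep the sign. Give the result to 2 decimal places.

Block 1: z(0.926) = 1.447, z(0.069) = -1.483, d' = 2.930
Block 2: z(0.782) = 0.779, z(0.405) = -0.240, d' = 1.019
Δd' = d'_Block 1 − d'_Block 2 = 2.930 − 1.019 = 1.911
Block 1 has the higher sensitivity.

Δd′ = 1.91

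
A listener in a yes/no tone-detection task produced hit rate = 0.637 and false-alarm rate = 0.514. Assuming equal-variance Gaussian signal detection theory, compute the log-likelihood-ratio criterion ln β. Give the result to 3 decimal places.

Φ⁻¹(H) = Φ⁻¹(0.637) = 0.3505
Φ⁻¹(FA) = Φ⁻¹(0.514) = 0.0351
ln β = −½·[z(H)² − z(FA)²] = −0.5 × (0.1229 − 0.0012) = -0.06085

ln β = -0.061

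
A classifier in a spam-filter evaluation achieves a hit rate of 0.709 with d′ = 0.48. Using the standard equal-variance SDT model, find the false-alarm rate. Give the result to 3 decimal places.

false-alarm rate = 0.528

z(hit rate) = z(0.709) = 0.5505
z(FA) = z(H) − d' = 0.5505 − 0.48 = 0.0705
false-alarm rate = Φ(0.0705) = 0.5281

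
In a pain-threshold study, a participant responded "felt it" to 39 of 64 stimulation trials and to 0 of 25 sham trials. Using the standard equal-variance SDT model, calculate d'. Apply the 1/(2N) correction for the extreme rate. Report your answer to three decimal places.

The false-alarm rate is 0/25 = 0, so apply the 1/(2N) correction: FA → 1/(2·25) = 0.02000.
z(H) = z(0.60938) = 0.2777
z(FA) = z(0.02000) = -2.0537
d' = 0.2777 − (-2.0537) = 2.3314

d' = 2.331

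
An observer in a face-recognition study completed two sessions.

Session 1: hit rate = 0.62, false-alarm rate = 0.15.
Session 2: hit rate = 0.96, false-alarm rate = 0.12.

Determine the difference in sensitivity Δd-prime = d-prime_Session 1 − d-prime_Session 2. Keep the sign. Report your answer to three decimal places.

Session 1: z(0.62) = 0.3055, z(0.15) = -1.0364, d' = 1.3419
Session 2: z(0.96) = 1.7507, z(0.12) = -1.1750, d' = 2.9257
Δd' = d'_Session 1 − d'_Session 2 = 1.3419 − 2.9257 = -1.5838
Session 2 has the higher sensitivity.

Δd-prime = -1.584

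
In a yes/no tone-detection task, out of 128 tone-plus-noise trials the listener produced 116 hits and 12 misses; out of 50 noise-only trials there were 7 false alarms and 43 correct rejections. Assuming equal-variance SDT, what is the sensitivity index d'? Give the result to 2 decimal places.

H = 116/128 = 0.9062
FA = 7/50 = 0.1400
z(H) = 1.318
z(FA) = -1.080
d' = z(H) − z(FA) = 1.318 − (-1.080) = 2.398

d' = 2.40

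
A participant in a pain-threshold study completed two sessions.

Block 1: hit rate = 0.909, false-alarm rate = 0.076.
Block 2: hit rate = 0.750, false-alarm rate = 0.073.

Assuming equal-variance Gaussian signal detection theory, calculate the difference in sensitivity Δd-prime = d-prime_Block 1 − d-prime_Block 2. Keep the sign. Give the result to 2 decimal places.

Δd-prime = 0.64

Block 1: z(0.909) = 1.335, z(0.076) = -1.433, d' = 2.768
Block 2: z(0.750) = 0.674, z(0.073) = -1.454, d' = 2.128
Δd' = d'_Block 1 − d'_Block 2 = 2.768 − 2.128 = 0.640
Block 1 has the higher sensitivity.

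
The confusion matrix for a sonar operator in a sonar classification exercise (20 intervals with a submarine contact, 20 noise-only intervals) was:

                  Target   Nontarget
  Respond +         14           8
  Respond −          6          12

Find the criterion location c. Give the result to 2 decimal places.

H = 14/20 = 0.7000
FA = 8/20 = 0.4000
z(0.7000) = 0.5244, z(0.4000) = -0.2533
c = −½·[z(H) + z(FA)] = −0.5 × (0.5244 + (-0.2533)) = -0.13555
c < 0: the sonar operator has a liberal response bias.

c = -0.14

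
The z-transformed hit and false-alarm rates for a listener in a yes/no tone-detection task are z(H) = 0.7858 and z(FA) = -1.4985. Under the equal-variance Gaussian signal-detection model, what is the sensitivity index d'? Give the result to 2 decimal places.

d' = 2.28

d' = z(H) − z(FA) = 0.7858 − (-1.4985) = 2.2843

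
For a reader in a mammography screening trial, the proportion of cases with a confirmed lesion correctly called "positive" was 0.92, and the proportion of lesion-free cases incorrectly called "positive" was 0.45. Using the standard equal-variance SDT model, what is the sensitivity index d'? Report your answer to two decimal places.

d' = 1.53

z(H) = 1.405
z(FA) = -0.126
d' = z(H) − z(FA) = 1.405 − (-0.126) = 1.531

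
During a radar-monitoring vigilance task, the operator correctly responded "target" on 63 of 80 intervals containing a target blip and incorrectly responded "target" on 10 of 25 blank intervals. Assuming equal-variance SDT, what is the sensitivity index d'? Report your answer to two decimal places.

H = 63/80 = 0.7875
FA = 10/25 = 0.4000
z(H) = 0.7978
z(FA) = -0.2533
d' = z(H) − z(FA) = 0.7978 − (-0.2533) = 1.0511

d' = 1.05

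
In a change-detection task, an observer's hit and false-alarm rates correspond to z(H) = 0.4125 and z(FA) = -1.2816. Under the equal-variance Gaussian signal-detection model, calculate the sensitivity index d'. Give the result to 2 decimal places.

d' = z(H) − z(FA) = 0.4125 − (-1.2816) = 1.6941

d' = 1.69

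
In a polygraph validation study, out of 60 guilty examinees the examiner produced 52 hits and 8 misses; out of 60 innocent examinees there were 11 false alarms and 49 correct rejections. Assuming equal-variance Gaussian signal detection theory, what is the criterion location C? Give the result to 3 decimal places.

C = -0.104

H = 52/60 = 0.8667
FA = 11/60 = 0.1833
Φ⁻¹(H) = 1.1109
Φ⁻¹(FA) = -0.9029
c = −½·[z(H) + z(FA)] = −0.5 × (1.1109 + (-0.9029)) = -0.1040
c < 0: the examiner has a liberal response bias.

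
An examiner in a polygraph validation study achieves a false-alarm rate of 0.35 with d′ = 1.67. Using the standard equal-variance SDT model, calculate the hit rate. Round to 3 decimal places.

hit rate = 0.901

z(false-alarm rate) = z(0.35) = -0.3853
z(H) = z(FA) + d' = -0.3853 + 1.67 = 1.2847
hit rate = Φ(1.2847) = 0.9006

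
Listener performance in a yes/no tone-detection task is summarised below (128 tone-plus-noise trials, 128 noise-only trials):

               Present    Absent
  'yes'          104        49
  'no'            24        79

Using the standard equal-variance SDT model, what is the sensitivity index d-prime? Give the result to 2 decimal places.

d-prime = 1.19

H = 104/128 = 0.8125
FA = 49/128 = 0.3828
Φ⁻¹(0.8125) = 0.8871, Φ⁻¹(0.3828) = -0.2981
d' = z(H) − z(FA) = 0.8871 − (-0.2981) = 1.1852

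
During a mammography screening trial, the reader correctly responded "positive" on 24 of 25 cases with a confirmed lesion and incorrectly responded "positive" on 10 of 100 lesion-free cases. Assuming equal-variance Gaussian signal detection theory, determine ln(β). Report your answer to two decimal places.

ln β = -0.71

H = 24/25 = 0.9600
FA = 10/100 = 0.1000
Φ⁻¹(H) = Φ⁻¹(0.9600) = 1.751
Φ⁻¹(FA) = Φ⁻¹(0.1000) = -1.282
ln β = −½·[z(H)² − z(FA)²] = −0.5 × (3.066 − 1.644) = -0.711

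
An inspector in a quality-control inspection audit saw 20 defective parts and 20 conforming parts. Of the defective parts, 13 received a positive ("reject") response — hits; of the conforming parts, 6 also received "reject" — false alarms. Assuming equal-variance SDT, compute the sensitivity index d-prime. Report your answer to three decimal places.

H = 13/20 = 0.6500
FA = 6/20 = 0.3000
z(H) = z(0.6500) = 0.3853
z(FA) = z(0.3000) = -0.5244
d' = z(H) − z(FA) = 0.3853 − (-0.5244) = 0.9097

d-prime = 0.910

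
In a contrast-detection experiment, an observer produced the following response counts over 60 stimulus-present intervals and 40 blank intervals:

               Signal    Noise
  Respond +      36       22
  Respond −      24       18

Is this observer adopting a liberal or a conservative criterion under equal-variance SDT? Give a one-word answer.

liberal

z(H) = 0.253, z(FA) = 0.126
c = −½·(z(H) + z(FA)) = -0.1895
c < 0 → liberal criterion (biased toward responding “yes”).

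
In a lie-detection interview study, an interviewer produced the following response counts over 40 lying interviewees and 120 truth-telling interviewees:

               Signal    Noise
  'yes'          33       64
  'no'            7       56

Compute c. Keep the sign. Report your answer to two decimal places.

H = 33/40 = 0.8250
FA = 64/120 = 0.5333
z(0.8250) = 0.935, z(0.5333) = 0.084
c = −½·[z(H) + z(FA)] = −0.5 × (0.935 + 0.084) = -0.5095
c < 0: the interviewer has a liberal response bias.

c = -0.51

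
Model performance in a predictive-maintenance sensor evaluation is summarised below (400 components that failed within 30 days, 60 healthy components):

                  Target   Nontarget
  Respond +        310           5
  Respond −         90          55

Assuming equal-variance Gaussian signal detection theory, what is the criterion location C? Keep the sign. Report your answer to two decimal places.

H = 310/400 = 0.7750
FA = 5/60 = 0.0833
Φ⁻¹(0.7750) = 0.755, Φ⁻¹(0.0833) = -1.383
c = −½·[z(H) + z(FA)] = −0.5 × (0.755 + (-1.383)) = 0.314
c > 0: the model has a conservative response bias.

C = 0.31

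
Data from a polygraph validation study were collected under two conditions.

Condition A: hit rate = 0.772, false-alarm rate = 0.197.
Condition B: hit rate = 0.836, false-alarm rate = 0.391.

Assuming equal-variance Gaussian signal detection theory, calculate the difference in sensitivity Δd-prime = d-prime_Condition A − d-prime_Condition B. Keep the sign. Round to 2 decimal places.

Condition A: z(0.772) = 0.745, z(0.197) = -0.852, d' = 1.597
Condition B: z(0.836) = 0.978, z(0.391) = -0.277, d' = 1.255
Δd' = d'_Condition A − d'_Condition B = 1.597 − 1.255 = 0.342
Condition A has the higher sensitivity.

Δd-prime = 0.34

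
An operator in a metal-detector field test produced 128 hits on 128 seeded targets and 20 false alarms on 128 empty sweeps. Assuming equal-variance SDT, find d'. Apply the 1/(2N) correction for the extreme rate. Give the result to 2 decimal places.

d' = 3.67

The hit rate is 128/128 = 1, so apply the 1/(2N) correction: H → 1 − 1/(2·128) = 0.99609.
z(H) = z(0.99609) = 2.660
z(FA) = z(0.15625) = -1.010
d' = 2.660 − (-1.010) = 3.670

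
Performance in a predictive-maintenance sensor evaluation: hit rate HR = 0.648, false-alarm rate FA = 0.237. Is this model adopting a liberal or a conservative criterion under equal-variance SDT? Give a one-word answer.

conservative

z(H) = 0.380, z(FA) = -0.716
c = −½·(z(H) + z(FA)) = 0.168
c > 0 → conservative criterion (biased toward responding “no”).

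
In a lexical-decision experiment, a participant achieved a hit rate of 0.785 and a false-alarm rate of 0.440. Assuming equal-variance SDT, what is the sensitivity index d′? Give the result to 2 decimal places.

d′ = 0.94

z(0.785) = 0.7892, z(0.440) = -0.1510
d' = z(H) − z(FA) = 0.7892 − (-0.1510) = 0.9402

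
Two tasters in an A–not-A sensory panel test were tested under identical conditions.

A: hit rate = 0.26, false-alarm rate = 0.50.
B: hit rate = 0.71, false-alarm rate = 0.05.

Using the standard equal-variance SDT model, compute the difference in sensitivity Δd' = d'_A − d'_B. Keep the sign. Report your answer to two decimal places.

A: z(0.26) = -0.643, z(0.50) = 0.000, d' = -0.643
B: z(0.71) = 0.553, z(0.05) = -1.645, d' = 2.198
Δd' = d'_A − d'_B = -0.643 − 2.198 = -2.841
B has the higher sensitivity.

Δd' = -2.84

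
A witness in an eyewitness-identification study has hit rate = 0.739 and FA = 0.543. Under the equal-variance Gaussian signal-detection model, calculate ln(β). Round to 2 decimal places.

z(0.739) = 0.640, z(0.543) = 0.108
ln β = −½·[z(H)² − z(FA)²] = −0.5 × (0.410 − 0.012) = -0.199

ln β = -0.20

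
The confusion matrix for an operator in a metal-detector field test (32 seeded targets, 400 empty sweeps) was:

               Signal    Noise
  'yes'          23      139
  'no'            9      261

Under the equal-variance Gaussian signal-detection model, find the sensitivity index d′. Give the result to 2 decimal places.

H = 23/32 = 0.7188
FA = 139/400 = 0.3475
Φ⁻¹(H) = 0.5793
Φ⁻¹(FA) = -0.3921
d' = z(H) − z(FA) = 0.5793 − (-0.3921) = 0.9714

d′ = 0.97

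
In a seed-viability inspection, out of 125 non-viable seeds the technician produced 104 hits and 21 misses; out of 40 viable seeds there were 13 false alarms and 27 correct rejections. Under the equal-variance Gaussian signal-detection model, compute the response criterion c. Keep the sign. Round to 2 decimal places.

c = -0.25

H = 104/125 = 0.8320
FA = 13/40 = 0.3250
Φ⁻¹(H) = Φ⁻¹(0.8320) = 0.9621
Φ⁻¹(FA) = Φ⁻¹(0.3250) = -0.4538
c = −½·[z(H) + z(FA)] = −0.5 × (0.9621 + (-0.4538)) = -0.25415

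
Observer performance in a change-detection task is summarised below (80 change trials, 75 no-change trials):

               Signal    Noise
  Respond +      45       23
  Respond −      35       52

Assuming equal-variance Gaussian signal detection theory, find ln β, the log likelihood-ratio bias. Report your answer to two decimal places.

ln β = 0.12

H = 45/80 = 0.5625
FA = 23/75 = 0.3067
z(0.5625) = 0.157, z(0.3067) = -0.505
ln β = −½·[z(H)² − z(FA)²] = −0.5 × (0.025 − 0.255) = 0.115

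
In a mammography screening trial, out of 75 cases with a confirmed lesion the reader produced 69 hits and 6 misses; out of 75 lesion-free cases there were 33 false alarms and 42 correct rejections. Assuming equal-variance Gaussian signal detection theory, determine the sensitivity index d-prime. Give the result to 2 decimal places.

d-prime = 1.56

H = 69/75 = 0.9200
FA = 33/75 = 0.4400
Φ⁻¹(H) = Φ⁻¹(0.9200) = 1.405
Φ⁻¹(FA) = Φ⁻¹(0.4400) = -0.151
d' = z(H) − z(FA) = 1.405 − (-0.151) = 1.556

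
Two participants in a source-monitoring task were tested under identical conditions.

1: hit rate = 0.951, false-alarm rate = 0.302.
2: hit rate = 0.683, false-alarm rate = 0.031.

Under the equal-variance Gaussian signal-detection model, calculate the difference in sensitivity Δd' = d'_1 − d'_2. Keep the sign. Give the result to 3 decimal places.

Δd' = -0.169

1: z(0.951) = 1.6546, z(0.302) = -0.5187, d' = 2.1733
2: z(0.683) = 0.4761, z(0.031) = -1.8663, d' = 2.3424
Δd' = d'_1 − d'_2 = 2.1733 − 2.3424 = -0.1691
2 has the higher sensitivity.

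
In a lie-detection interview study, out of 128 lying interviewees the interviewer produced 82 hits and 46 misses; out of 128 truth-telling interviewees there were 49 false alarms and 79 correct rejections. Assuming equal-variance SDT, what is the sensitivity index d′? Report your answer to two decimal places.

H = 82/128 = 0.6406
FA = 49/128 = 0.3828
z(H) = 0.360
z(FA) = -0.298
d' = z(H) − z(FA) = 0.360 − (-0.298) = 0.658

d′ = 0.66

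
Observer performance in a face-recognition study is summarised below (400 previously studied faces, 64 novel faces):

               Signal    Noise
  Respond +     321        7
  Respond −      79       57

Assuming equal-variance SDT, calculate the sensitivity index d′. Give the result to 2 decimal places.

d′ = 2.08

H = 321/400 = 0.8025
FA = 7/64 = 0.1094
z(H) = z(0.8025) = 0.8506
z(FA) = z(0.1094) = -1.2297
d' = z(H) − z(FA) = 0.8506 − (-1.2297) = 2.0803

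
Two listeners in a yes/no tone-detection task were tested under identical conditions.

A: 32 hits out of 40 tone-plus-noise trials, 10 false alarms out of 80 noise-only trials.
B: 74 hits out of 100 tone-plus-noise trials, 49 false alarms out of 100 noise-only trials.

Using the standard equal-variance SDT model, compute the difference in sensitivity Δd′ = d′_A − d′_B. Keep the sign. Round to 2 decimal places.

Δd′ = 1.32

A: z(0.8000) = 0.842, z(0.1250) = -1.150, d' = 1.992
B: z(0.7400) = 0.643, z(0.4900) = -0.025, d' = 0.668
Δd' = d'_A − d'_B = 1.992 − 0.668 = 1.324
A has the higher sensitivity.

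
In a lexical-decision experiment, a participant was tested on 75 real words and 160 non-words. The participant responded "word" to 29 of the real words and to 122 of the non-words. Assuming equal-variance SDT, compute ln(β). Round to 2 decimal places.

ln β = 0.21

H = 29/75 = 0.3867
FA = 122/160 = 0.7625
z(0.3867) = -0.288, z(0.7625) = 0.714
ln β = −½·[z(H)² − z(FA)²] = −0.5 × (0.083 − 0.510) = 0.2135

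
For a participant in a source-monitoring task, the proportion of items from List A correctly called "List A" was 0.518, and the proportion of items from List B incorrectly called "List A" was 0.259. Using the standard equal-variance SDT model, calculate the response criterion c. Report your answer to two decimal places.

Φ⁻¹(0.518) = 0.045, Φ⁻¹(0.259) = -0.646
c = −½·[z(H) + z(FA)] = −0.5 × (0.045 + (-0.646)) = 0.3005
c > 0: the participant has a conservative response bias.

c = 0.30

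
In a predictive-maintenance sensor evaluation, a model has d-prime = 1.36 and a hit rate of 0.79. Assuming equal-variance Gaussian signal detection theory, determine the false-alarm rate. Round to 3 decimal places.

z(hit rate) = z(0.79) = 0.8064
z(FA) = z(H) − d' = 0.8064 − 1.36 = -0.5536
false-alarm rate = Φ(-0.5536) = 0.2899

false-alarm rate = 0.290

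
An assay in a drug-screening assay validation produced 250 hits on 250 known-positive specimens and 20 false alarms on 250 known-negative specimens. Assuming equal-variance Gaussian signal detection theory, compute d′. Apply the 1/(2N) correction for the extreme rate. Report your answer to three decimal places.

The hit rate is 250/250 = 1, so apply the 1/(2N) correction: H → 1 − 1/(2·250) = 0.99800.
z(H) = z(0.99800) = 2.8782
z(FA) = z(0.08000) = -1.4051
d' = 2.8782 − (-1.4051) = 4.2833

d′ = 4.283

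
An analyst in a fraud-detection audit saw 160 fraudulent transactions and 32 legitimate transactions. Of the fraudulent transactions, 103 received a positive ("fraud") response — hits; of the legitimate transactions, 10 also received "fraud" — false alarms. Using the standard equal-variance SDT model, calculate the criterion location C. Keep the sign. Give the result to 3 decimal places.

H = 103/160 = 0.6438
FA = 10/32 = 0.3125
z(H) = z(0.6438) = 0.3686
z(FA) = z(0.3125) = -0.4888
c = −½·[z(H) + z(FA)] = −0.5 × (0.3686 + (-0.4888)) = 0.0601

C = 0.060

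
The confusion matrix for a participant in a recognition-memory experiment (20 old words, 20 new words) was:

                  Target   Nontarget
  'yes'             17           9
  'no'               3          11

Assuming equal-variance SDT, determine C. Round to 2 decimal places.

H = 17/20 = 0.8500
FA = 9/20 = 0.4500
z(H) = z(0.8500) = 1.036
z(FA) = z(0.4500) = -0.126
c = −½·[z(H) + z(FA)] = −0.5 × (1.036 + (-0.126)) = -0.455

C = -0.46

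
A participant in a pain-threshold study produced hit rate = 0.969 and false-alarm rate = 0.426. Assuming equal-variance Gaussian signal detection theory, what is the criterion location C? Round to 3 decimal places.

C = -0.840

Φ⁻¹(H) = 1.8663
Φ⁻¹(FA) = -0.1866
c = −½·[z(H) + z(FA)] = −0.5 × (1.8663 + (-0.1866)) = -0.83985
c < 0: the participant has a liberal response bias.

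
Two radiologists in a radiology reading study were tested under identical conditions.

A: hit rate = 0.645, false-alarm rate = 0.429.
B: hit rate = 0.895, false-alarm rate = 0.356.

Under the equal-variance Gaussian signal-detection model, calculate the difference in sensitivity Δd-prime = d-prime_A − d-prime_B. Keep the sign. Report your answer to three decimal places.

A: z(0.645) = 0.3719, z(0.429) = -0.1789, d' = 0.5508
B: z(0.895) = 1.2536, z(0.356) = -0.3692, d' = 1.6228
Δd' = d'_A − d'_B = 0.5508 − 1.6228 = -1.0720
B has the higher sensitivity.

Δd-prime = -1.072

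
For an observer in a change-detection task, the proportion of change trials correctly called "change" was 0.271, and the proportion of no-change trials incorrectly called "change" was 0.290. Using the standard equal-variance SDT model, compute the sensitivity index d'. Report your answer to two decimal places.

z(H) = z(0.271) = -0.610
z(FA) = z(0.290) = -0.553
d' = z(H) − z(FA) = -0.610 − (-0.553) = -0.057

d' = -0.06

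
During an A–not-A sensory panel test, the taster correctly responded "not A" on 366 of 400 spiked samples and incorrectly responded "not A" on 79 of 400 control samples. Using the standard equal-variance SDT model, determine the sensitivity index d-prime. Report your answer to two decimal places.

d-prime = 2.22

H = 366/400 = 0.9150
FA = 79/400 = 0.1975
z(H) = z(0.9150) = 1.372
z(FA) = z(0.1975) = -0.851
d' = z(H) − z(FA) = 1.372 − (-0.851) = 2.223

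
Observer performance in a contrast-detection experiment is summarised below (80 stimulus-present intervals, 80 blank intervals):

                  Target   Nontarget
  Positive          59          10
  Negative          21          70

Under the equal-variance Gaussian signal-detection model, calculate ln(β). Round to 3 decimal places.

ln β = 0.460

H = 59/80 = 0.7375
FA = 10/80 = 0.1250
z(H) = z(0.7375) = 0.6357
z(FA) = z(0.1250) = -1.1503
ln β = −½·[z(H)² − z(FA)²] = −0.5 × (0.4041 − 1.3232) = 0.45955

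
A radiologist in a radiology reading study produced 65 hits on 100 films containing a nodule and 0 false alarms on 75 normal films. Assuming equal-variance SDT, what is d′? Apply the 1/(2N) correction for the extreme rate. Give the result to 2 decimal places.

The false-alarm rate is 0/75 = 0, so apply the 1/(2N) correction: FA → 1/(2·75) = 0.00667.
z(H) = z(0.65000) = 0.385
z(FA) = z(0.00667) = -2.475
d' = 0.385 − (-2.475) = 2.860

d′ = 2.86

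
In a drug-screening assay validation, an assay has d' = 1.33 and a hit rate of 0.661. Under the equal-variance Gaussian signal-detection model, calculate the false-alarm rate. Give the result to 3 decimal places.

z(hit rate) = z(0.661) = 0.4152
z(FA) = z(H) − d' = 0.4152 − 1.33 = -0.9148
false-alarm rate = Φ(-0.9148) = 0.1801

false-alarm rate = 0.180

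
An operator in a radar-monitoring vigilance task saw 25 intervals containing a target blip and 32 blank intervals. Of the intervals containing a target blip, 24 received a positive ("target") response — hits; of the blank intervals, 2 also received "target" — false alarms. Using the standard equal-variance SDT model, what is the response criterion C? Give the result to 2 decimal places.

H = 24/25 = 0.9600
FA = 2/32 = 0.0625
Φ⁻¹(H) = Φ⁻¹(0.9600) = 1.7507
Φ⁻¹(FA) = Φ⁻¹(0.0625) = -1.5341
c = −½·[z(H) + z(FA)] = −0.5 × (1.7507 + (-1.5341)) = -0.1083
c < 0: the operator has a liberal response bias.

C = -0.11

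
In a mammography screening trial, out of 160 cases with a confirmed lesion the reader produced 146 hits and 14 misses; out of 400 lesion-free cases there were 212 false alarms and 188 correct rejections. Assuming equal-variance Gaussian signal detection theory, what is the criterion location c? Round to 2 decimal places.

H = 146/160 = 0.9125
FA = 212/400 = 0.5300
z(0.9125) = 1.356, z(0.5300) = 0.075
c = −½·[z(H) + z(FA)] = −0.5 × (1.356 + 0.075) = -0.7155

c = -0.72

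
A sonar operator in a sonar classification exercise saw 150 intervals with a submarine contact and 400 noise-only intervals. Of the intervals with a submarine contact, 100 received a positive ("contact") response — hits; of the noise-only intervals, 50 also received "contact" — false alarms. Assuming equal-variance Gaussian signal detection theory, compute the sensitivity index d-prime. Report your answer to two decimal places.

d-prime = 1.58

H = 100/150 = 0.6667
FA = 50/400 = 0.1250
z(0.6667) = 0.431, z(0.1250) = -1.150
d' = z(H) − z(FA) = 0.431 − (-1.150) = 1.581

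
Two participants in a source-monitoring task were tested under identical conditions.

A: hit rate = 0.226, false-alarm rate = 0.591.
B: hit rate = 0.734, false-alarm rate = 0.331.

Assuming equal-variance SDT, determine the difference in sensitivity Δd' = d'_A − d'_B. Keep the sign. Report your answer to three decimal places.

A: z(0.226) = -0.7521, z(0.591) = 0.2301, d' = -0.9822
B: z(0.734) = 0.6250, z(0.331) = -0.4372, d' = 1.0622
Δd' = d'_A − d'_B = -0.9822 − 1.0622 = -2.0444
B has the higher sensitivity.

Δd' = -2.044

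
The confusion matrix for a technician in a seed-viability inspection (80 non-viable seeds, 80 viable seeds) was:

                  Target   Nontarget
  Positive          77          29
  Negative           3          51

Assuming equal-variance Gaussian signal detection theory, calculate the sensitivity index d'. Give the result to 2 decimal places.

H = 77/80 = 0.9625
FA = 29/80 = 0.3625
Φ⁻¹(H) = 1.7805
Φ⁻¹(FA) = -0.3518
d' = z(H) − z(FA) = 1.7805 − (-0.3518) = 2.1323

d' = 2.13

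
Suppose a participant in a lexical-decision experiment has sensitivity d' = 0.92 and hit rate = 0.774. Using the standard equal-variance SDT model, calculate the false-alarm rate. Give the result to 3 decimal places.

z(hit rate) = z(0.774) = 0.7521
z(FA) = z(H) − d' = 0.7521 − 0.92 = -0.1679
false-alarm rate = Φ(-0.1679) = 0.4333

false-alarm rate = 0.433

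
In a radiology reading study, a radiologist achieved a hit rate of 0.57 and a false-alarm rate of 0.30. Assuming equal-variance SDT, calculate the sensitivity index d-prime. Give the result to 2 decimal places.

z(0.57) = 0.1764, z(0.30) = -0.5244
d' = z(H) − z(FA) = 0.1764 − (-0.5244) = 0.7008

d-prime = 0.70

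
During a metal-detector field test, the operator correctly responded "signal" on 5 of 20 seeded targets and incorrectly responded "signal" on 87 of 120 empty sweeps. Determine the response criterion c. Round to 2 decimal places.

c = 0.04

H = 5/20 = 0.2500
FA = 87/120 = 0.7250
z(0.2500) = -0.6745, z(0.7250) = 0.5978
c = −½·[z(H) + z(FA)] = −0.5 × (-0.6745 + 0.5978) = 0.03835
c > 0: the operator has a conservative response bias.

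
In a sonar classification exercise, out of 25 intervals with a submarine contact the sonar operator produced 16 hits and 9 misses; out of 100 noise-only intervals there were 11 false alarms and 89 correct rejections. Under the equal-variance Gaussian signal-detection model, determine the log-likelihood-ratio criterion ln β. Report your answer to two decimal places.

ln β = 0.69

H = 16/25 = 0.6400
FA = 11/100 = 0.1100
z(0.6400) = 0.358, z(0.1100) = -1.227
ln β = −½·[z(H)² − z(FA)²] = −0.5 × (0.128 − 1.506) = 0.689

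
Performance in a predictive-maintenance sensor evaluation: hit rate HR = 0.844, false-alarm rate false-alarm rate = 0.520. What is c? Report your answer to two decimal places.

z(0.844) = 1.0110, z(0.520) = 0.0502
c = −½·[z(H) + z(FA)] = −0.5 × (1.0110 + 0.0502) = -0.5306

c = -0.53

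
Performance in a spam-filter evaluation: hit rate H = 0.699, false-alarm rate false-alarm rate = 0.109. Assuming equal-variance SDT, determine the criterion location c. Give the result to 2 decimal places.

c = 0.36

z(H) = z(0.699) = 0.522
z(FA) = z(0.109) = -1.232
c = −½·[z(H) + z(FA)] = −0.5 × (0.522 + (-1.232)) = 0.355
c > 0: the classifier has a conservative response bias.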